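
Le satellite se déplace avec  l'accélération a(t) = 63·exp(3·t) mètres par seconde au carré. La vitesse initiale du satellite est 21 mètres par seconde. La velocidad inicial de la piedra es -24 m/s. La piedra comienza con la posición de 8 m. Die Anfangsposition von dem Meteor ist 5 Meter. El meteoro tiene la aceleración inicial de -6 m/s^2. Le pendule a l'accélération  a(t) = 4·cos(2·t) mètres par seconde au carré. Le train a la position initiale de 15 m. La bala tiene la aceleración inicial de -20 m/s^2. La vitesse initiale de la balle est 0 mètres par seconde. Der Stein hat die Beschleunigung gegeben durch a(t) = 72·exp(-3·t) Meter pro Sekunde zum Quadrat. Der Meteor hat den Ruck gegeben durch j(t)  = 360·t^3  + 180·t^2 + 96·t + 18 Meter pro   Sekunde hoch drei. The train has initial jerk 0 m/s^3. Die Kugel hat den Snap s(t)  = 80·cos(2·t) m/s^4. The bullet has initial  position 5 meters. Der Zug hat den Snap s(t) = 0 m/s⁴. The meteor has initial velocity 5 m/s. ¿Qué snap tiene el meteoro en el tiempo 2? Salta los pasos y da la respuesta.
La respuesta es 5136.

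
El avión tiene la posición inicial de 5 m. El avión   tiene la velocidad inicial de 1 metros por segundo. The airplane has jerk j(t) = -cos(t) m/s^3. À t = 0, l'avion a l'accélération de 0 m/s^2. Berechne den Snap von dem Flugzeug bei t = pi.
Ausgehend von dem Ruck j(t) = -cos(t), nehmen wir 1 Ableitung. Mit d/dt von j(t) finden wir s(t) = sin(t). Mit s(t) = sin(t) und Einsetzen von t = pi, finden wir s = 0.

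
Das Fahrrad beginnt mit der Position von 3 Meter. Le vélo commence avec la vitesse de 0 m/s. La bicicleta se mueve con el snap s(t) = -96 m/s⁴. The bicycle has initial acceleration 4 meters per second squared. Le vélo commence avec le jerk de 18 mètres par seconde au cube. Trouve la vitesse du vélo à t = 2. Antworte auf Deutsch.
Wir müssen unsere Gleichung für den Snap s(t) = -96 3-mal integrieren. Mit ∫s(t)dt und Anwendung von j(0) = 18, finden wir j(t) = 18 - 96·t. Die Stammfunktion von dem Ruck, mit a(0) = 4, ergibt die Beschleunigung: a(t) = -48·t^2 + 18·t + 4. Durch Integration von der Beschleunigung und Verwendung der Anfangsbedingung v(0) = 0, erhalten wir v(t) = t·(-16·t^2 + 9·t + 4). Aus der Gleichung für die Geschwindigkeit v(t) = t·(-16·t^2 + 9·t + 4), setzen wir t = 2 ein und erhalten v = -84.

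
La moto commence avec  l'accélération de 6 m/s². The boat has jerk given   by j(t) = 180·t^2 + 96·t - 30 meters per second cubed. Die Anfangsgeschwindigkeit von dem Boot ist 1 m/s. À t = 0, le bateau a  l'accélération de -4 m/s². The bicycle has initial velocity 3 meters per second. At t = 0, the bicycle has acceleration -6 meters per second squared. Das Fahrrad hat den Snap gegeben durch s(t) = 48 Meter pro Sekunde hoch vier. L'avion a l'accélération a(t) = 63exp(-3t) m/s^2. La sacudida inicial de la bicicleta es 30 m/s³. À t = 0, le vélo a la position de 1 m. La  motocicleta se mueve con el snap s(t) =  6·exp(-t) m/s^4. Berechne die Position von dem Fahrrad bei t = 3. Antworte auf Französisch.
Pour résoudre ceci, nous devons prendre 4 intégrales de notre équation du snap s(t) = 48. La primitive du snap, avec j(0) = 30, donne le jerk: j(t) = 48·t + 30. La primitive du jerk, avec a(0) = -6, donne l'accélération: a(t) = 24·t^2 + 30·t - 6. En prenant ∫a(t)dt et en appliquant v(0) = 3, nous trouvons v(t) = 8·t^3 + 15·t^2 - 6·t + 3. L'intégrale de la vitesse est la position. En utilisant x(0) = 1, nous obtenons x(t) = 2·t^4 + 5·t^3 - 3·t^2 + 3·t + 1. En utilisant x(t) = 2·t^4 + 5·t^3 - 3·t^2 + 3·t + 1 et en substituant t = 3, nous trouvons x = 280.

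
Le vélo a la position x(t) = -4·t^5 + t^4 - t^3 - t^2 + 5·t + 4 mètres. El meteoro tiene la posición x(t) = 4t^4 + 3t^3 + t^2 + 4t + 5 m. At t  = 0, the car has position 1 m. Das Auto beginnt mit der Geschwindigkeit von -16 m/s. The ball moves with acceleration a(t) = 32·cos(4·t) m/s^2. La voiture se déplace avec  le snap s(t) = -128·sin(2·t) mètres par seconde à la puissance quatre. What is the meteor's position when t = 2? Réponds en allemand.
Wir haben die Position x(t) = 4·t^4 + 3·t^3 + t^2 + 4·t + 5. Durch Einsetzen von t = 2: x(2) = 105.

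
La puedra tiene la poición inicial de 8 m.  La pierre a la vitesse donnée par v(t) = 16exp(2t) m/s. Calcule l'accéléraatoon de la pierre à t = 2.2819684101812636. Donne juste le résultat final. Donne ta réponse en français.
À t = 2.2819684101812636, a = 3070.73652786027.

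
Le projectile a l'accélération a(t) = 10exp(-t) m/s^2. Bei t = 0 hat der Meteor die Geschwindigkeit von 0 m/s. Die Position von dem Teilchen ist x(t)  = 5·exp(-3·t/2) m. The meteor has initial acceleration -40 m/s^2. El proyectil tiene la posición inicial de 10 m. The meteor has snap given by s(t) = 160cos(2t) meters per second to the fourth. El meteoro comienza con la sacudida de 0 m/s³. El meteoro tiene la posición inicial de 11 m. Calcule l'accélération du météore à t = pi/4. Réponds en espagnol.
Partiendo del snap s(t) = 160·cos(2·t), tomamos 2 antiderivadas. Tomando ∫s(t)dt y aplicando j(0) = 0, encontramos j(t) = 80·sin(2·t). La integral de la sacudida es la aceleración. Usando a(0) = -40, obtenemos a(t) = -40·cos(2·t). Tenemos la aceleración a(t) = -40·cos(2·t). Sustituyendo t = pi/4: a(pi/4) = 0.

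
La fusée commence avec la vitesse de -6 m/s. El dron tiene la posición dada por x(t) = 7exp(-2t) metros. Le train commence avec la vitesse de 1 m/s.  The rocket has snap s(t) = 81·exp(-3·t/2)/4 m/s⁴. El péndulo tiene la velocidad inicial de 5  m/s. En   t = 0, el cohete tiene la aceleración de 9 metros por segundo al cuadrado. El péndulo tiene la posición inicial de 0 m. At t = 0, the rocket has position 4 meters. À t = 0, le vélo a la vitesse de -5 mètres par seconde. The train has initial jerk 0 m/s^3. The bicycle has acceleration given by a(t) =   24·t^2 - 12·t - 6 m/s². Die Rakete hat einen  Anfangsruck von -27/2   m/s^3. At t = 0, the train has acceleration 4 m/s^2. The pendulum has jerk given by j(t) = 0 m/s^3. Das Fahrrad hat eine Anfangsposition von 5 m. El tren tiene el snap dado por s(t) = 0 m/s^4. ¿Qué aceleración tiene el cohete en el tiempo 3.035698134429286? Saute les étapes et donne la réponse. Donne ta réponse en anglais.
The acceleration at t = 3.035698134429286 is a = 0.0947680810399249.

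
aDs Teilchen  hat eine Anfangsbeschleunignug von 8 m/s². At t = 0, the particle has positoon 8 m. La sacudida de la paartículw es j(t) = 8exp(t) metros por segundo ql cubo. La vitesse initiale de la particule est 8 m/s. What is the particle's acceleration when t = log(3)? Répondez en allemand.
Ausgehend von dem Ruck j(t) = 8·exp(t), nehmen wir 1 Stammfunktion. Das Integral von dem Ruck, mit a(0) = 8, ergibt die Beschleunigung: a(t) = 8·exp(t). Aus der Gleichung für die Beschleunigung a(t) = 8·exp(t), setzen wir t = log(3) ein und erhalten a = 24.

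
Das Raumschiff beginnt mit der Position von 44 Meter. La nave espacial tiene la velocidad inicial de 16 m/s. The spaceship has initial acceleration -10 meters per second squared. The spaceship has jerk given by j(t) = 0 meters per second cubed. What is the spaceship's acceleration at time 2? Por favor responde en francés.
Pour résoudre ceci, nous devons prendre 1 primitive de notre équation du jerk j(t) = 0. L'intégrale du jerk, avec a(0) = -10, donne l'accélération: a(t) = -10. Nous avons l'accélération a(t) = -10. En substituant t = 2: a(2) = -10.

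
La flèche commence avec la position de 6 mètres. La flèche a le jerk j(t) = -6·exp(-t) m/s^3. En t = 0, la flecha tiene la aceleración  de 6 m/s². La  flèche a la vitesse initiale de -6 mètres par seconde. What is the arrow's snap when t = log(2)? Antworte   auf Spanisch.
Debemos derivar nuestra ecuación de la sacudida j(t) = -6·exp(-t) 1 vez. Tomando d/dt de j(t), encontramos s(t) = 6·exp(-t). Usando s(t) = 6·exp(-t) y sustituyendo t = log(2), encontramos s = 3.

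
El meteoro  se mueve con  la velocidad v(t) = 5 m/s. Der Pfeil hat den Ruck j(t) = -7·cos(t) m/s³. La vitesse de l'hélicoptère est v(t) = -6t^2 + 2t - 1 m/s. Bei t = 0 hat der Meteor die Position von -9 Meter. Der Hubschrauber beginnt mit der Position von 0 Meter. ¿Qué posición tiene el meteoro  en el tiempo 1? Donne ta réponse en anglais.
We need to integrate our velocity equation v(t) = 5 1 time. The integral of velocity is position. Using x(0) = -9, we get x(t) = 5·t - 9. We have position x(t) = 5·t - 9. Substituting t = 1: x(1) = -4.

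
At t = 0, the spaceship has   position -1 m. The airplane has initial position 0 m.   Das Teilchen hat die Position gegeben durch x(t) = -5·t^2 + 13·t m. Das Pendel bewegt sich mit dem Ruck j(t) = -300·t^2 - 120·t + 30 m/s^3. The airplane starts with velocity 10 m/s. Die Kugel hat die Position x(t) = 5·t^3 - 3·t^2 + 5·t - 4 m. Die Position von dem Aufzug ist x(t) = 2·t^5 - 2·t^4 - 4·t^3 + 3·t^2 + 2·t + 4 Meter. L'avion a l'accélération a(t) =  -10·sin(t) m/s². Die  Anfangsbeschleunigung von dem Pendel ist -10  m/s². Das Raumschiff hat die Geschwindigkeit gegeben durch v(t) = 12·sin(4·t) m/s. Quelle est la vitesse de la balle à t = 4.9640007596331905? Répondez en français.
Nous devons dériver notre équation de la position x(t) = 5·t^3 - 3·t^2 + 5·t - 4 1 fois. En prenant d/dt de x(t), nous trouvons v(t) = 15·t^2 - 6·t + 5. Nous avons la vitesse v(t) = 15·t^2 - 6·t + 5. En substituant t = 4.9640007596331905: v(4.9640007596331905) = 344.835548566784.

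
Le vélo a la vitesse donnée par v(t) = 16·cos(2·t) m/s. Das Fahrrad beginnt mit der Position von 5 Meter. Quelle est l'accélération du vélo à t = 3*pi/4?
En partant de la vitesse v(t) = 16·cos(2·t), nous prenons 1 dérivée. La dérivée de la vitesse donne l'accélération: a(t) = -32·sin(2·t). En utilisant a(t) = -32·sin(2·t) et en substituant t = 3*pi/4, nous trouvons a = 32.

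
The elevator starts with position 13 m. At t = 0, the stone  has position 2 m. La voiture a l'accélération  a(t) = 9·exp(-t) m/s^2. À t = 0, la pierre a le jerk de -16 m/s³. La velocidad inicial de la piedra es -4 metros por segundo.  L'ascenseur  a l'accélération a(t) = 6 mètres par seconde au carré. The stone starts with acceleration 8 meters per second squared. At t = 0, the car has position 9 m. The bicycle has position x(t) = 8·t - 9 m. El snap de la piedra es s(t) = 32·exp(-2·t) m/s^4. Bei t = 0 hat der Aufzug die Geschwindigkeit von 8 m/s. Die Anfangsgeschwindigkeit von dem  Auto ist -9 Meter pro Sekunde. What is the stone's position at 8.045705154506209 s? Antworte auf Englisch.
We need to integrate our snap equation s(t) = 32·exp(-2·t) 4 times. Taking ∫s(t)dt and applying j(0) = -16, we find j(t) = -16·exp(-2·t). The antiderivative of jerk is acceleration. Using a(0) = 8, we get a(t) = 8·exp(-2·t). The antiderivative of acceleration, with v(0) = -4, gives velocity: v(t) = -4·exp(-2·t). Taking ∫v(t)dt and applying x(0) = 2, we find x(t) = 2·exp(-2·t). From the given position equation x(t) = 2·exp(-2·t), we substitute t = 8.045705154506209 to get x = 2.05408916812836E-7.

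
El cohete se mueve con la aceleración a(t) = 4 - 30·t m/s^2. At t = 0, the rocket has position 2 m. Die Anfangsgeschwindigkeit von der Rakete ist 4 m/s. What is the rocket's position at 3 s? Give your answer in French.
En partant de l'accélération a(t) = 4 - 30·t, nous prenons 2 intégrales. L'intégrale de l'accélération, avec v(0) = 4, donne la vitesse: v(t) = -15·t^2 + 4·t + 4. En prenant ∫v(t)dt et en appliquant x(0) = 2, nous trouvons x(t) = -5·t^3 + 2·t^2 + 4·t + 2. En utilisant x(t) = -5·t^3 + 2·t^2 + 4·t + 2 et en substituant t = 3, nous trouvons x = -103.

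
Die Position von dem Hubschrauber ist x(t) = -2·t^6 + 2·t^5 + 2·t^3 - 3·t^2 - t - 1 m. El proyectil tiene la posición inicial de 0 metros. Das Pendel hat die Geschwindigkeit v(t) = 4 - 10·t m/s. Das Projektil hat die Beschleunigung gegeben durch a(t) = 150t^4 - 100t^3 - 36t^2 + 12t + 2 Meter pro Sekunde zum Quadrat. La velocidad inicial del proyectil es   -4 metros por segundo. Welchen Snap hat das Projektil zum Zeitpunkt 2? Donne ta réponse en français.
En partant de l'accélération a(t) = 150·t^4 - 100·t^3 - 36·t^2 + 12·t + 2, nous prenons 2 dérivées. La dérivée de l'accélération donne le jerk: j(t) = 600·t^3 - 300·t^2 - 72·t + 12. En dérivant le jerk, nous obtenons le snap: s(t) = 1800·t^2 - 600·t - 72. De l'équation du snap s(t) = 1800·t^2 - 600·t - 72, nous substituons t = 2 pour obtenir s = 5928.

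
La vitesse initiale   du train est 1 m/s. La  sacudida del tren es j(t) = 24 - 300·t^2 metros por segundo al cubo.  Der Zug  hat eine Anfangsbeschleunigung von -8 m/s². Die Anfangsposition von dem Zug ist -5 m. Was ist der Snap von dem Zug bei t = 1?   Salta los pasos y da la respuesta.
Der Snap bei t = 1 ist s = -600.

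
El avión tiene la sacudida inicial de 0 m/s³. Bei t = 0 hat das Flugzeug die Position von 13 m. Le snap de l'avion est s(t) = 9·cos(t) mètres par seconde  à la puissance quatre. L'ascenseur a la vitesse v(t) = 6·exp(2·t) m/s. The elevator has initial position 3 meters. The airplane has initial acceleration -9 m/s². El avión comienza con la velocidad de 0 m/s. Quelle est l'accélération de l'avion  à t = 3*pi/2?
En partant du snap s(t) = 9·cos(t), nous prenons 2 primitives. En intégrant le snap et en utilisant la condition initiale j(0) = 0, nous obtenons j(t) = 9·sin(t). En intégrant le jerk et en utilisant la condition initiale a(0) = -9, nous obtenons a(t) = -9·cos(t). En utilisant a(t) = -9·cos(t) et en substituant t = 3*pi/2, nous trouvons a = 0.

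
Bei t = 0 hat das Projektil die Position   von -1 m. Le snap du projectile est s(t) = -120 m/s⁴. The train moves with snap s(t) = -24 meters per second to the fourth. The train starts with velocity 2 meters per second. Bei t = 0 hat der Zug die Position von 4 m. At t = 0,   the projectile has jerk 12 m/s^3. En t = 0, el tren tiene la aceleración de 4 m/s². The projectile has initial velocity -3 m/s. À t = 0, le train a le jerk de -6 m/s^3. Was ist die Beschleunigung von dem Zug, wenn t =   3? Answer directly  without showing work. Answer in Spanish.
a(3) = -122.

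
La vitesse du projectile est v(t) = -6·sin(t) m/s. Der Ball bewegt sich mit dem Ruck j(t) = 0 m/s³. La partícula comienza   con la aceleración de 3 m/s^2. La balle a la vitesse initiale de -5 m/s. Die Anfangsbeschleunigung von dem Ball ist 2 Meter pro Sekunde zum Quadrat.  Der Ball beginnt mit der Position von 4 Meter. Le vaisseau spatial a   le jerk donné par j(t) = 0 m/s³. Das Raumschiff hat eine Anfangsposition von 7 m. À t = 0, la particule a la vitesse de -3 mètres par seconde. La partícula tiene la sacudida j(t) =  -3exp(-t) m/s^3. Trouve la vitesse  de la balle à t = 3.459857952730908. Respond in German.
Wir müssen unsere Gleichung für den Ruck j(t) = 0 2-mal integrieren. Durch Integration von dem Ruck und Verwendung der Anfangsbedingung a(0) = 2, erhalten wir a(t) = 2. Mit ∫a(t)dt und Anwendung von v(0) = -5, finden wir v(t) = 2·t - 5. Aus der Gleichung für die Geschwindigkeit v(t) = 2·t - 5, setzen wir t = 3.459857952730908 ein und erhalten v = 1.91971590546182.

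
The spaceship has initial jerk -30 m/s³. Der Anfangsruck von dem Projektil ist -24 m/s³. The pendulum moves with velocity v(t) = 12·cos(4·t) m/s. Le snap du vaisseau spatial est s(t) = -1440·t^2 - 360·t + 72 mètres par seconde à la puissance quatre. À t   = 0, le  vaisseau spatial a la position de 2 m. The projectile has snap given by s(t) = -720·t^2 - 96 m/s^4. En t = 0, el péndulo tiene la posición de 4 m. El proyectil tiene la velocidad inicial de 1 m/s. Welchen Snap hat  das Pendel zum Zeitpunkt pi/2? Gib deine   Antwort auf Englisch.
To solve this, we need to take 3 derivatives of our velocity equation v(t) = 12·cos(4·t). Differentiating velocity, we get acceleration: a(t) = -48·sin(4·t). The derivative of acceleration gives jerk: j(t) = -192·cos(4·t). The derivative of jerk gives snap: s(t) = 768·sin(4·t). Using s(t) = 768·sin(4·t) and substituting t = pi/2, we find s = 0.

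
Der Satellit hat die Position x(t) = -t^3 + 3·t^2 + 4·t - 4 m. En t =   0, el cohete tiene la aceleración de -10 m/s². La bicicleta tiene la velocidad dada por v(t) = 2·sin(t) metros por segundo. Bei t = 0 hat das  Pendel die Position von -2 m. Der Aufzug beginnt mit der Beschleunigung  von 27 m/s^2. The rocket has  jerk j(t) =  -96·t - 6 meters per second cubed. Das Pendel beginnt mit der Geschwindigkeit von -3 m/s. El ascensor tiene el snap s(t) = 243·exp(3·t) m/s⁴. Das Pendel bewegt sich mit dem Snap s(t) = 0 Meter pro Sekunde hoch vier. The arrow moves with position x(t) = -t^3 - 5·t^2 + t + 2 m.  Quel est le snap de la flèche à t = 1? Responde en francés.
Pour résoudre ceci, nous devons prendre 4 dérivées de notre équation de la position x(t) = -t^3 - 5·t^2 + t + 2. En prenant d/dt de x(t), nous trouvons v(t) = -3·t^2 - 10·t + 1. La dérivée de la vitesse donne l'accélération: a(t) = -6·t - 10. La dérivée de l'accélération donne le jerk: j(t) = -6. En prenant d/dt de j(t), nous trouvons s(t) = 0. En utilisant s(t) = 0 et en substituant t = 1, nous trouvons s = 0.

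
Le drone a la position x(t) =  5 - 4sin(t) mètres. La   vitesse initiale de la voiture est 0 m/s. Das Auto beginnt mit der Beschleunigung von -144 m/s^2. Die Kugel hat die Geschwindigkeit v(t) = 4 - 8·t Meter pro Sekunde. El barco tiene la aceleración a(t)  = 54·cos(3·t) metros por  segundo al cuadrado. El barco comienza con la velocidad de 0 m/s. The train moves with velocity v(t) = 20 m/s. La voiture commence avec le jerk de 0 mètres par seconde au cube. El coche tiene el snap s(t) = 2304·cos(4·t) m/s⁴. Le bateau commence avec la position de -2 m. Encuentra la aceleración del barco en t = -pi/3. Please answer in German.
Aus der Gleichung für die Beschleunigung a(t) = 54·cos(3·t), setzen wir t = -pi/3 ein und erhalten a = -54.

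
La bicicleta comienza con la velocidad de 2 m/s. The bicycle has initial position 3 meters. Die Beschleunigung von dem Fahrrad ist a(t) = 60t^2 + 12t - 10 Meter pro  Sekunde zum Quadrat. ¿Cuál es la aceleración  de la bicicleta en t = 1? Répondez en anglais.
We have acceleration a(t) = 60·t^2 + 12·t - 10. Substituting t = 1: a(1) = 62.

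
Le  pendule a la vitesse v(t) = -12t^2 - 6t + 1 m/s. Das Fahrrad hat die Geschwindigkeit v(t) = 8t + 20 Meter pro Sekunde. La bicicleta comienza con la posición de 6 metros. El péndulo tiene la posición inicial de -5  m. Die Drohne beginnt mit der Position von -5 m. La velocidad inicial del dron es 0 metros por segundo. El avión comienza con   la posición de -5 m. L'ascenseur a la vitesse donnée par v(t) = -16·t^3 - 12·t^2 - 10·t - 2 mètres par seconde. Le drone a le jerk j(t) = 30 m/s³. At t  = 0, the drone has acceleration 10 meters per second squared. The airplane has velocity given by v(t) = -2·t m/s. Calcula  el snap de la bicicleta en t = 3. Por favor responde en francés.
Nous devons dériver notre équation de la vitesse v(t) = 8·t + 20 3 fois. En dérivant la vitesse, nous obtenons l'accélération: a(t) = 8. En dérivant l'accélération, nous obtenons le jerk: j(t) = 0. La dérivée du jerk donne le snap: s(t) = 0. En utilisant s(t) = 0 et en substituant t = 3, nous trouvons s = 0.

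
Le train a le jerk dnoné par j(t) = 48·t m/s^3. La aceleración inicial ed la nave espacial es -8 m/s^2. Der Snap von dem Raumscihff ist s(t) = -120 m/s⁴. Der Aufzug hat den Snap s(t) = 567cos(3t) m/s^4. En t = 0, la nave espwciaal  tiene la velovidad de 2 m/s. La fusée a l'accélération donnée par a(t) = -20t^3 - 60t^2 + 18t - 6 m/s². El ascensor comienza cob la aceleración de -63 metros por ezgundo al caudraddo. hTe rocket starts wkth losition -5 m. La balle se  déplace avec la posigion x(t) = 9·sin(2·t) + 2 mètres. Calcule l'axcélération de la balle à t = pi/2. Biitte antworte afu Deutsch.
Um dies zu lösen, müssen wir 2 Ableitungen unserer Gleichung für die Position x(t) = 9·sin(2·t) + 2 nehmen. Durch Ableiten von der Position erhalten wir die Geschwindigkeit: v(t) = 18·cos(2·t). Die Ableitung von der Geschwindigkeit ergibt die Beschleunigung: a(t) = -36·sin(2·t). Wir haben die Beschleunigung a(t) = -36·sin(2·t). Durch Einsetzen von t = pi/2: a(pi/2) = 0.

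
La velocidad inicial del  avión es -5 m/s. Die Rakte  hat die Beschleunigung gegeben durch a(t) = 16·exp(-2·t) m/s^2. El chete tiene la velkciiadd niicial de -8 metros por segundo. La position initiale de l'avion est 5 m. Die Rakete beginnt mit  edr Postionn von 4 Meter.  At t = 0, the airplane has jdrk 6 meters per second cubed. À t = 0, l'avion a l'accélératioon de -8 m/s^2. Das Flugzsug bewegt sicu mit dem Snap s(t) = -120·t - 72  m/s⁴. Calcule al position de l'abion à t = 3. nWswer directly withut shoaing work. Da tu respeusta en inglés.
At t = 3, x = -505.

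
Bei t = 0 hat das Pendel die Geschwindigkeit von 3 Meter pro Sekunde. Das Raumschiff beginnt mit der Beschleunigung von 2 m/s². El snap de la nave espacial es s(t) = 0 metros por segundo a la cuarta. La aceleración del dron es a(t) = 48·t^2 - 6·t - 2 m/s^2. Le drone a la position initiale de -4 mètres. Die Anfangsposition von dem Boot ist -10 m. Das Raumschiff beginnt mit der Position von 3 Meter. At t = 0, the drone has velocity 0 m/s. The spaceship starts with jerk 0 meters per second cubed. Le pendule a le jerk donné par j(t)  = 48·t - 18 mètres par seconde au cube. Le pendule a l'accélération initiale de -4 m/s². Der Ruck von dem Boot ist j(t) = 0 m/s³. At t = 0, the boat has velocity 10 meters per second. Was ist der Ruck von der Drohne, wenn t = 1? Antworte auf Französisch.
En partant de l'accélération a(t) = 48·t^2 - 6·t - 2, nous prenons 1 dérivée. En dérivant l'accélération, nous obtenons le jerk: j(t) = 96·t - 6. De l'équation du jerk j(t) = 96·t - 6, nous substituons t = 1 pour obtenir j = 90.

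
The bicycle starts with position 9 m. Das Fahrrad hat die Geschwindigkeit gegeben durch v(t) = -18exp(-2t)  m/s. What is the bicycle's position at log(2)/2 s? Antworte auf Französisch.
Nous devons intégrer notre équation de la vitesse v(t) = -18·exp(-2·t) 1 fois. En intégrant la vitesse et en utilisant la condition initiale x(0) = 9, nous obtenons x(t) = 9·exp(-2·t). En utilisant x(t) = 9·exp(-2·t) et en substituant t = log(2)/2, nous trouvons x = 9/2.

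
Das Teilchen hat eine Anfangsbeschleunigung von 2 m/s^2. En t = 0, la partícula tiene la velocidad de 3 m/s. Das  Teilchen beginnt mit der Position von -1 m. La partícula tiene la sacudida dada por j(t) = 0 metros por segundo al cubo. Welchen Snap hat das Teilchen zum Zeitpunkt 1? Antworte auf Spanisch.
Debemos derivar nuestra ecuación de la sacudida j(t) = 0 1 vez. Derivando la sacudida, obtenemos el snap: s(t) = 0. Usando s(t) = 0 y sustituyendo t = 1, encontramos s = 0.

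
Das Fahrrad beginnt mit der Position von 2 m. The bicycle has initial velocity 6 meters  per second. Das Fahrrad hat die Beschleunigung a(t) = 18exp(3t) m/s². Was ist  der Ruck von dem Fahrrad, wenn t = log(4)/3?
Ausgehend von der Beschleunigung a(t) = 18·exp(3·t), nehmen wir 1 Ableitung. Die Ableitung von der Beschleunigung ergibt den Ruck: j(t) = 54·exp(3·t). Aus der Gleichung für den Ruck j(t) = 54·exp(3·t), setzen wir t = log(4)/3 ein und erhalten j = 216.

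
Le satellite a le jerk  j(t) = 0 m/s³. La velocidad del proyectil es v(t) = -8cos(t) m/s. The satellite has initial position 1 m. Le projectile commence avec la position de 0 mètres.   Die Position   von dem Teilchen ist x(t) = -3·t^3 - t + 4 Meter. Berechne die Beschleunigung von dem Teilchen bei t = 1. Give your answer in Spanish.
Para resolver esto, necesitamos tomar 2 derivadas de nuestra ecuación de la posición x(t) = -3·t^3 - t + 4. Tomando d/dt de x(t), encontramos v(t) = -9·t^2 - 1. Tomando d/dt de v(t), encontramos a(t) = -18·t. Tenemos la aceleración a(t) = -18·t. Sustituyendo t = 1: a(1) = -18.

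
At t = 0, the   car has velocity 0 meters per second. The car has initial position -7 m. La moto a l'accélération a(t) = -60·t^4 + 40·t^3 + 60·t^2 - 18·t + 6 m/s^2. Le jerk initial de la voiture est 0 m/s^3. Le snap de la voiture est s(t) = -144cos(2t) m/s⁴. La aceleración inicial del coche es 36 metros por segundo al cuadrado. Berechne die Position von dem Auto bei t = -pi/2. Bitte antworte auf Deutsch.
Ausgehend von dem Snap s(t) = -144·cos(2·t), nehmen wir 4 Integrale. Durch Integration von dem Snap und Verwendung der Anfangsbedingung j(0) = 0, erhalten wir j(t) = -72·sin(2·t). Durch Integration von dem Ruck und Verwendung der Anfangsbedingung a(0) = 36, erhalten wir a(t) = 36·cos(2·t). Die Stammfunktion von der Beschleunigung ist die Geschwindigkeit. Mit v(0) = 0 erhalten wir v(t) = 18·sin(2·t). Die Stammfunktion von der Geschwindigkeit ist die Position. Mit x(0) = -7 erhalten wir x(t) = 2 - 9·cos(2·t). Aus der Gleichung für die Position x(t) = 2 - 9·cos(2·t), setzen wir t = -pi/2 ein und erhalten x = 11.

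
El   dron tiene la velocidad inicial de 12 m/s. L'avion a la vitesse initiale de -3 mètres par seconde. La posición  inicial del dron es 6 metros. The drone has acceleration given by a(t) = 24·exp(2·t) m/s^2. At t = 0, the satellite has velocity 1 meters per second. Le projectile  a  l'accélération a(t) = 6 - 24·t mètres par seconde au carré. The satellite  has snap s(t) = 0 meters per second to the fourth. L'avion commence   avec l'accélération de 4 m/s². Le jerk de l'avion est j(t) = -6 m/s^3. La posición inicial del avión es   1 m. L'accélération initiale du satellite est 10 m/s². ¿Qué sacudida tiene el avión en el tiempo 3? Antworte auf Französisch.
En utilisant j(t) = -6 et en substituant t = 3, nous trouvons j = -6.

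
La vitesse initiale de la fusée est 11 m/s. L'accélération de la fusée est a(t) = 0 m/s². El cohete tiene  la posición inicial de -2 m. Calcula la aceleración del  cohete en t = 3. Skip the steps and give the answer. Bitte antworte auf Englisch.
a(3) = 0.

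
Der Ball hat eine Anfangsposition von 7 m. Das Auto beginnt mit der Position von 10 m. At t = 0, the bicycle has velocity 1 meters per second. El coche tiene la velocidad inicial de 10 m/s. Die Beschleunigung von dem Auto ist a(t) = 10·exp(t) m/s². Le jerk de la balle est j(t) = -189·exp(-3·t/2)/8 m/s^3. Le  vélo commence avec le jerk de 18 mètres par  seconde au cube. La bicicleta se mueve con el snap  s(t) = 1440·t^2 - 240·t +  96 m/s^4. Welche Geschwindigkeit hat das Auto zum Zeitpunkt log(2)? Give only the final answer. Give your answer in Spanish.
v(log(2)) = 20.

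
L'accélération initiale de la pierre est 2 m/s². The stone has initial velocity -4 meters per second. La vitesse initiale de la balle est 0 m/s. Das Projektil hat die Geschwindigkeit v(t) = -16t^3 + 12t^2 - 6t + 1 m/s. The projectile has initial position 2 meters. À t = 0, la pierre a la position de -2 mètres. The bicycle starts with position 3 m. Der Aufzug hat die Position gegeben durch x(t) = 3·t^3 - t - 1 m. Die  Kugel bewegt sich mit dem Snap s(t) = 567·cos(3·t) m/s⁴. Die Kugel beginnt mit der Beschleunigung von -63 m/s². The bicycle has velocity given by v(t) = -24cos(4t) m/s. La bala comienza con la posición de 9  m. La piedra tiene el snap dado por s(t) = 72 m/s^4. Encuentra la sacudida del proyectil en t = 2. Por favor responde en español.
Partiendo de la velocidad v(t) = -16·t^3 + 12·t^2 - 6·t + 1, tomamos 2 derivadas. Tomando d/dt de v(t), encontramos a(t) = -48·t^2 + 24·t - 6. La derivada de la aceleración da la sacudida: j(t) = 24 - 96·t. Usando j(t) = 24 - 96·t y sustituyendo t = 2, encontramos j = -168.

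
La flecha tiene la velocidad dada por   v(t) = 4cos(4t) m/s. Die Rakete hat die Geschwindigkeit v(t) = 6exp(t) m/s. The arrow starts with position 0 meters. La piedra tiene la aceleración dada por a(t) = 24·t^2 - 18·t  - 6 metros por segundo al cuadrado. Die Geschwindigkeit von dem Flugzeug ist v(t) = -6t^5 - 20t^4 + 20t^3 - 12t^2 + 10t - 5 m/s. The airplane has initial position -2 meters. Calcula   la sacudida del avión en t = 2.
Para resolver esto, necesitamos tomar 2 derivadas de nuestra ecuación de la velocidad v(t) = -6·t^5 - 20·t^4 + 20·t^3 - 12·t^2 + 10·t - 5. La derivada de la velocidad da la aceleración: a(t) = -30·t^4 - 80·t^3 + 60·t^2 - 24·t + 10. La derivada de la aceleración da la sacudida: j(t) = -120·t^3 - 240·t^2 + 120·t - 24. Tenemos la sacudida j(t) = -120·t^3 - 240·t^2 + 120·t - 24. Sustituyendo t = 2: j(2) = -1704.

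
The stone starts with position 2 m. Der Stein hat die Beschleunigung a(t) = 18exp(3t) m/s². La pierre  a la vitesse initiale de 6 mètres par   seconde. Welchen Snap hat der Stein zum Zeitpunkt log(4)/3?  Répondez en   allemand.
Um dies zu lösen, müssen wir 2 Ableitungen unserer Gleichung für die Beschleunigung a(t) = 18·exp(3·t) nehmen. Mit d/dt von a(t) finden wir j(t) = 54·exp(3·t). Mit d/dt von j(t) finden wir s(t) = 162·exp(3·t). Mit s(t) = 162·exp(3·t) und Einsetzen von t = log(4)/3, finden wir s = 648.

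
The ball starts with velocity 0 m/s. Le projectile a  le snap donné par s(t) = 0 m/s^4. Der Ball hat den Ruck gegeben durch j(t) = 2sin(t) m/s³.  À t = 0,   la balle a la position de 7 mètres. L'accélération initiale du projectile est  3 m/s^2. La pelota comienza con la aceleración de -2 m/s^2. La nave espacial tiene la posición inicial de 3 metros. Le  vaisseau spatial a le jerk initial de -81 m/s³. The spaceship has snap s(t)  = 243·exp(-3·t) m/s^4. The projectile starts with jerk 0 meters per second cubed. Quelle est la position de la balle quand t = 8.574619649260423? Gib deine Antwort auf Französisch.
En partant du jerk j(t) = 2·sin(t), nous prenons 3 intégrales. La primitive du jerk, avec a(0) = -2, donne l'accélération: a(t) = -2·cos(t). En intégrant l'accélération et en utilisant la condition initiale v(0) = 0, nous obtenons v(t) = -2·sin(t). L'intégrale de la vitesse est la position. En utilisant x(0) = 7, nous obtenons x(t) = 2·cos(t) + 5. En utilisant x(t) = 2·cos(t) + 5 et en substituant t = 8.574619649260423, nous trouvons x = 3.68027159743907.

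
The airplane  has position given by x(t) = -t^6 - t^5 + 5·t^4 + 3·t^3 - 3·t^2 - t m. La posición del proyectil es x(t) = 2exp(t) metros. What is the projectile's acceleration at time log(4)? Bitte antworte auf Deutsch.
Ausgehend von der Position x(t) = 2·exp(t), nehmen wir 2 Ableitungen. Die Ableitung von der Position ergibt die Geschwindigkeit: v(t) = 2·exp(t). Mit d/dt von v(t) finden wir a(t) = 2·exp(t). Aus der Gleichung für die Beschleunigung a(t) = 2·exp(t), setzen wir t = log(4) ein und erhalten a = 8.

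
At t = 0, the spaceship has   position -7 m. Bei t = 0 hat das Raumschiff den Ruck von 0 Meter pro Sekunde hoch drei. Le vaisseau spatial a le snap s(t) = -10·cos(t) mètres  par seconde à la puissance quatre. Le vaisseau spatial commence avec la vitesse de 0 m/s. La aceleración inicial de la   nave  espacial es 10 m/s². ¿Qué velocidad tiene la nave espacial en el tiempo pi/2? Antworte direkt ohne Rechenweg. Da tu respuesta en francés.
v(pi/2) = 10.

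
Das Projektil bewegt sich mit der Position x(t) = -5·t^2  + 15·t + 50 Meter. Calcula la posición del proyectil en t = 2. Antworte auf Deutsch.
Wir haben die Position x(t) = -5·t^2 + 15·t + 50. Durch Einsetzen von t = 2: x(2) = 60.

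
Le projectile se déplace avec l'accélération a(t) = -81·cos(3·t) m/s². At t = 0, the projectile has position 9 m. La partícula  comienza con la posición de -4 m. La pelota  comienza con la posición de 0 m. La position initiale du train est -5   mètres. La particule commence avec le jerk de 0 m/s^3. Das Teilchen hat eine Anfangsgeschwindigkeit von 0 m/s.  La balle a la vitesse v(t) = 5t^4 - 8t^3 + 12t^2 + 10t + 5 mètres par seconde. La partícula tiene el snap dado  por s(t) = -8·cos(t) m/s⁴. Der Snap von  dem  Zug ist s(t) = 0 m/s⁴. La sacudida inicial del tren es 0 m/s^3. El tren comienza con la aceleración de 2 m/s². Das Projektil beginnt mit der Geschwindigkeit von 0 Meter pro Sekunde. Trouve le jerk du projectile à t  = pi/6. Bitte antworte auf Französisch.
En partant de l'accélération a(t) = -81·cos(3·t), nous prenons 1 dérivée. En dérivant l'accélération, nous obtenons le jerk: j(t) = 243·sin(3·t). En utilisant j(t) = 243·sin(3·t) et en substituant t = pi/6, nous trouvons j = 243.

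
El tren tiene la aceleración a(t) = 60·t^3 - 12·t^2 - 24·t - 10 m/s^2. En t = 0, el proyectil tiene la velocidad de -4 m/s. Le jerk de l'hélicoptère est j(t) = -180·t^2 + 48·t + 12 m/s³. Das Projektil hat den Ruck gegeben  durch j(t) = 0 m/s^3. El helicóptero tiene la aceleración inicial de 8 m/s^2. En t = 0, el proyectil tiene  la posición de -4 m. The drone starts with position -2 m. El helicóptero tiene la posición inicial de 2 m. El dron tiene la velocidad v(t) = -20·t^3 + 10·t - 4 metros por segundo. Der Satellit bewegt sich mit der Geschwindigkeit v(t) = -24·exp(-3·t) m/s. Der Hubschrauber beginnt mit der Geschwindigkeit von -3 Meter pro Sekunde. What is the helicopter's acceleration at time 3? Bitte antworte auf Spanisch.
Partiendo de la sacudida j(t) = -180·t^2 + 48·t + 12, tomamos 1 antiderivada. Integrando la sacudida y usando la condición inicial a(0) = 8, obtenemos a(t) = -60·t^3 + 24·t^2 + 12·t + 8. De la ecuación de la aceleración a(t) = -60·t^3 + 24·t^2 + 12·t + 8, sustituimos t = 3 para obtener a = -1360.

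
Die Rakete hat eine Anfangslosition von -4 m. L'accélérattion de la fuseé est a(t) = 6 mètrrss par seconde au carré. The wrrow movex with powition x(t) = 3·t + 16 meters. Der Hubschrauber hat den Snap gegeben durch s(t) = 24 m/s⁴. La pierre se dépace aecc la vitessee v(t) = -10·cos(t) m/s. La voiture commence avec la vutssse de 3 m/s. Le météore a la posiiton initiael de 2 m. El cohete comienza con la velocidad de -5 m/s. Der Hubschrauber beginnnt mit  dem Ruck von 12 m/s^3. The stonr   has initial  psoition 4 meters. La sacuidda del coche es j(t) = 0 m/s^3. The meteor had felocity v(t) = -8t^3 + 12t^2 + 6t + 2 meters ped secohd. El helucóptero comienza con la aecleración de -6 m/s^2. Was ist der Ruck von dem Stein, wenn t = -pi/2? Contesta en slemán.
Ausgehend von der Geschwindigkeit v(t) = -10·cos(t), nehmen wir 2 Ableitungen. Die Ableitung von der Geschwindigkeit ergibt die Beschleunigung: a(t) = 10·sin(t). Die Ableitung von der Beschleunigung ergibt den Ruck: j(t) = 10·cos(t). Wir haben den Ruck j(t) = 10·cos(t). Durch Einsetzen von t = -pi/2: j(-pi/2) = 0.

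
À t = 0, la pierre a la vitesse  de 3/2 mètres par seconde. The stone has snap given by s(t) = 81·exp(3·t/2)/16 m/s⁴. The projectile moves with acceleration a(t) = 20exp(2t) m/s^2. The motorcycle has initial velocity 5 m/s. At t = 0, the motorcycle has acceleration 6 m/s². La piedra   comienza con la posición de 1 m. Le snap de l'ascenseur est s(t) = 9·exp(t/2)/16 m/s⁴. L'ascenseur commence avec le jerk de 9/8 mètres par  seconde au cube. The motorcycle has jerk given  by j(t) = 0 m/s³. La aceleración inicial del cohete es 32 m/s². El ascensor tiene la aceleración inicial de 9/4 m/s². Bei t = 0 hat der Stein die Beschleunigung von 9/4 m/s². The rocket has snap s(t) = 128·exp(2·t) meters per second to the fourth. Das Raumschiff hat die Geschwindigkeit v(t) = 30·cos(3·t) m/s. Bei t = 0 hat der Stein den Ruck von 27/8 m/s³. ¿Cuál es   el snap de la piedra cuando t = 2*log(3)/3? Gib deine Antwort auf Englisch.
We have snap s(t) = 81·exp(3·t/2)/16. Substituting t = 2*log(3)/3: s(2*log(3)/3) = 243/16.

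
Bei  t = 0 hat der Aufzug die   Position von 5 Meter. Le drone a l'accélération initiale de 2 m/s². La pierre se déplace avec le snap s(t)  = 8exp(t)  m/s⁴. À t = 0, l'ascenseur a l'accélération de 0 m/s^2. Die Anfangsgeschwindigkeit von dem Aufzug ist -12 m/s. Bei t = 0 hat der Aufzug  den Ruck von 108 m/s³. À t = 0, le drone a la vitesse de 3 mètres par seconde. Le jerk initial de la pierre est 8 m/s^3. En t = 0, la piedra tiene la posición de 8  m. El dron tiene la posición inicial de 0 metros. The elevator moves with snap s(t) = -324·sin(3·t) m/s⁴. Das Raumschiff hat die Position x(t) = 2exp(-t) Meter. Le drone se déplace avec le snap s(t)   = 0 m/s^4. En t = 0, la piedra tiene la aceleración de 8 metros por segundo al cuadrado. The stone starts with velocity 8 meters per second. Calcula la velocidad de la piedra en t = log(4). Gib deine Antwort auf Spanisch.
Partiendo del snap s(t) = 8·exp(t), tomamos 3 antiderivadas. La antiderivada del snap es la sacudida. Usando j(0) = 8, obtenemos j(t) = 8·exp(t). La integral de la sacudida, con a(0) = 8, da la aceleración: a(t) = 8·exp(t). La integral de la aceleración es la velocidad. Usando v(0) = 8, obtenemos v(t) = 8·exp(t). Tenemos la velocidad v(t) = 8·exp(t). Sustituyendo t = log(4): v(log(4)) = 32.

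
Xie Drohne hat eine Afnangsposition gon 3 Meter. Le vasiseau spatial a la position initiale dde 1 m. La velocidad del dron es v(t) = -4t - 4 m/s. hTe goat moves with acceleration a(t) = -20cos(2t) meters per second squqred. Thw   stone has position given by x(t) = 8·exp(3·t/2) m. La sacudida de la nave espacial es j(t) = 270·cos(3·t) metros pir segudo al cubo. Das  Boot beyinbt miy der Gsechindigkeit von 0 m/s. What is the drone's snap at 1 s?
Starting from velocity v(t) = -4·t - 4, we take 3 derivatives. Differentiating velocity, we get acceleration: a(t) = -4. The derivative of acceleration gives jerk: j(t) = 0. The derivative of jerk gives snap: s(t) = 0. We have snap s(t) = 0. Substituting t = 1: s(1) = 0.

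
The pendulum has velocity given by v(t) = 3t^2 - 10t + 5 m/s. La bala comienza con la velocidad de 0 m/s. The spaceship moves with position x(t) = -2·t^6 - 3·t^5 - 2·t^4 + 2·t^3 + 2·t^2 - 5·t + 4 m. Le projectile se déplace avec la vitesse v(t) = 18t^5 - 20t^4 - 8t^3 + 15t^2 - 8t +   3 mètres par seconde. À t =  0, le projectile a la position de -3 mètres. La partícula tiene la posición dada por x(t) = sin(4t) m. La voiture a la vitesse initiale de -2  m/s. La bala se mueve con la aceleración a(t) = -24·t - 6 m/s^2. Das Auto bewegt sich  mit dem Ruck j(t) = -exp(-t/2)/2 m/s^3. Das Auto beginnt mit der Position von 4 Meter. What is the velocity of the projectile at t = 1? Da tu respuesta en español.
Usando v(t) = 18·t^5 - 20·t^4 - 8·t^3 + 15·t^2 - 8·t + 3 y sustituyendo t = 1, encontramos v = 0.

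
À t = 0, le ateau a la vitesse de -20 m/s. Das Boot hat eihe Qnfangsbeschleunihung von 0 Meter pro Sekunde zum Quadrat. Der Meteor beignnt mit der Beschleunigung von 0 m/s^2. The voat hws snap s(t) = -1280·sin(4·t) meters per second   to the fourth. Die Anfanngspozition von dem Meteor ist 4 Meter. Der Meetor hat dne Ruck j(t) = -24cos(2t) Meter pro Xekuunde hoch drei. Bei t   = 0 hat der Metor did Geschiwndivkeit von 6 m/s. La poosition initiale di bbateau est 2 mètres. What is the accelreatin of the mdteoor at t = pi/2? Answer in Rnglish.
Starting from jerk j(t) = -24·cos(2·t), we take 1 antiderivative. Integrating jerk and using the initial condition a(0) = 0, we get a(t) = -12·sin(2·t). Using a(t) = -12·sin(2·t) and substituting t = pi/2, we find a = 0.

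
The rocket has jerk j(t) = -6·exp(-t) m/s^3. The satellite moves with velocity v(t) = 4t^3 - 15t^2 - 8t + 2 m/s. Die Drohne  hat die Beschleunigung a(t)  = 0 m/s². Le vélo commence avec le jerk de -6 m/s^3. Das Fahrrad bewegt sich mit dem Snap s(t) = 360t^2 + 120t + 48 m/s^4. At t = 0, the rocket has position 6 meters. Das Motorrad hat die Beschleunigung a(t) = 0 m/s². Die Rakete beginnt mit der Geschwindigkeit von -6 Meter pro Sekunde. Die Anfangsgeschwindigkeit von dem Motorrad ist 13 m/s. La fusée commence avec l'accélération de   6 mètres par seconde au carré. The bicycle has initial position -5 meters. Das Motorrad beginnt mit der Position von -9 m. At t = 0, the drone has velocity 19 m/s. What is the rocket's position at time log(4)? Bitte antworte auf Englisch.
We need to integrate our jerk equation j(t) = -6·exp(-t) 3 times. Integrating jerk and using the initial condition a(0) = 6, we get a(t) = 6·exp(-t). Taking ∫a(t)dt and applying v(0) = -6, we find v(t) = -6·exp(-t). Integrating velocity and using the initial condition x(0) = 6, we get x(t) = 6·exp(-t). From the given position equation x(t) = 6·exp(-t), we substitute t = log(4) to get x = 3/2.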